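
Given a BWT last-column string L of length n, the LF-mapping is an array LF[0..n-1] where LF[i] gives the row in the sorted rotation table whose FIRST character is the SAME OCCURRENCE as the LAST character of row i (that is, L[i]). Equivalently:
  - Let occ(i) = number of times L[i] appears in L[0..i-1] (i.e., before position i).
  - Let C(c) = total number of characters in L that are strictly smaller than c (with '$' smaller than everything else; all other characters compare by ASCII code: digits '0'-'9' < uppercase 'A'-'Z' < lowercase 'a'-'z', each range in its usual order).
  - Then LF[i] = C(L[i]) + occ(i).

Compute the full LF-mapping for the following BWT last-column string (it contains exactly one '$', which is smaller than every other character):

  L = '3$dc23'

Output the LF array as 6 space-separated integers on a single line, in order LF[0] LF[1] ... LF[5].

Answer: 2 0 5 4 1 3

Derivation:
Char counts: '$':1, '2':1, '3':2, 'c':1, 'd':1
C (first-col start): C('$')=0, C('2')=1, C('3')=2, C('c')=4, C('d')=5
L[0]='3': occ=0, LF[0]=C('3')+0=2+0=2
L[1]='$': occ=0, LF[1]=C('$')+0=0+0=0
L[2]='d': occ=0, LF[2]=C('d')+0=5+0=5
L[3]='c': occ=0, LF[3]=C('c')+0=4+0=4
L[4]='2': occ=0, LF[4]=C('2')+0=1+0=1
L[5]='3': occ=1, LF[5]=C('3')+1=2+1=3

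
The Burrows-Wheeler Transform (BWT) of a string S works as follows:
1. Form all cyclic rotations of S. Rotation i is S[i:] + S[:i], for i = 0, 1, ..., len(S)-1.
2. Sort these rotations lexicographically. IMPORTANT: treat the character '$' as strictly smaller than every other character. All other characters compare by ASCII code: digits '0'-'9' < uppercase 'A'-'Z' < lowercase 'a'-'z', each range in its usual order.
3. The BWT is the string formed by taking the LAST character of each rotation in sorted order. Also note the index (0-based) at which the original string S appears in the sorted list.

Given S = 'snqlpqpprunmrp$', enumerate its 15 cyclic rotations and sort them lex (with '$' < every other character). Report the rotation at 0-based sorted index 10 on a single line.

All 15 rotations (rotation i = S[i:]+S[:i]):
  rot[0] = snqlpqpprunmrp$
  rot[1] = nqlpqpprunmrp$s
  rot[2] = qlpqpprunmrp$sn
  rot[3] = lpqpprunmrp$snq
  rot[4] = pqpprunmrp$snql
  rot[5] = qpprunmrp$snqlp
  rot[6] = pprunmrp$snqlpq
  rot[7] = prunmrp$snqlpqp
  rot[8] = runmrp$snqlpqpp
  rot[9] = unmrp$snqlpqppr
  rot[10] = nmrp$snqlpqppru
  rot[11] = mrp$snqlpqpprun
  rot[12] = rp$snqlpqpprunm
  rot[13] = p$snqlpqpprunmr
  rot[14] = $snqlpqpprunmrp
Sorted (with $ < everything):
  sorted[0] = $snqlpqpprunmrp
  sorted[1] = lpqpprunmrp$snq
  sorted[2] = mrp$snqlpqpprun
  sorted[3] = nmrp$snqlpqppru
  sorted[4] = nqlpqpprunmrp$s
  sorted[5] = p$snqlpqpprunmr
  sorted[6] = pprunmrp$snqlpq
  sorted[7] = pqpprunmrp$snql
  sorted[8] = prunmrp$snqlpqp
  sorted[9] = qlpqpprunmrp$sn
  sorted[10] = qpprunmrp$snqlp
  sorted[11] = rp$snqlpqpprunm
  sorted[12] = runmrp$snqlpqpp
  sorted[13] = snqlpqpprunmrp$
  sorted[14] = unmrp$snqlpqppr
sorted[10] = qpprunmrp$snqlp

Answer: qpprunmrp$snqlp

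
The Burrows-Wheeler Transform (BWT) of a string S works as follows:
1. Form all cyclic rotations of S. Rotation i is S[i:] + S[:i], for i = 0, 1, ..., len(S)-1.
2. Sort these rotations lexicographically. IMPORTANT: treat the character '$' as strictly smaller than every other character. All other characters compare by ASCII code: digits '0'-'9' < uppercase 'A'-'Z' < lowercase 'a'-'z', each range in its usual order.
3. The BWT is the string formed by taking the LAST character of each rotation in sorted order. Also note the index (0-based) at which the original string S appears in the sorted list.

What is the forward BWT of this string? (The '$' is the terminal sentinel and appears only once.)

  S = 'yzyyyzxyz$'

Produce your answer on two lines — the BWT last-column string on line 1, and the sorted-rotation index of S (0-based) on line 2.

Answer: zzzyxy$yyy
6

Derivation:
All 10 rotations (rotation i = S[i:]+S[:i]):
  rot[0] = yzyyyzxyz$
  rot[1] = zyyyzxyz$y
  rot[2] = yyyzxyz$yz
  rot[3] = yyzxyz$yzy
  rot[4] = yzxyz$yzyy
  rot[5] = zxyz$yzyyy
  rot[6] = xyz$yzyyyz
  rot[7] = yz$yzyyyzx
  rot[8] = z$yzyyyzxy
  rot[9] = $yzyyyzxyz
Sorted (with $ < everything):
  sorted[0] = $yzyyyzxyz  (last char: 'z')
  sorted[1] = xyz$yzyyyz  (last char: 'z')
  sorted[2] = yyyzxyz$yz  (last char: 'z')
  sorted[3] = yyzxyz$yzy  (last char: 'y')
  sorted[4] = yz$yzyyyzx  (last char: 'x')
  sorted[5] = yzxyz$yzyy  (last char: 'y')
  sorted[6] = yzyyyzxyz$  (last char: '$')
  sorted[7] = z$yzyyyzxy  (last char: 'y')
  sorted[8] = zxyz$yzyyy  (last char: 'y')
  sorted[9] = zyyyzxyz$y  (last char: 'y')
Last column: zzzyxy$yyy
Original string S is at sorted index 6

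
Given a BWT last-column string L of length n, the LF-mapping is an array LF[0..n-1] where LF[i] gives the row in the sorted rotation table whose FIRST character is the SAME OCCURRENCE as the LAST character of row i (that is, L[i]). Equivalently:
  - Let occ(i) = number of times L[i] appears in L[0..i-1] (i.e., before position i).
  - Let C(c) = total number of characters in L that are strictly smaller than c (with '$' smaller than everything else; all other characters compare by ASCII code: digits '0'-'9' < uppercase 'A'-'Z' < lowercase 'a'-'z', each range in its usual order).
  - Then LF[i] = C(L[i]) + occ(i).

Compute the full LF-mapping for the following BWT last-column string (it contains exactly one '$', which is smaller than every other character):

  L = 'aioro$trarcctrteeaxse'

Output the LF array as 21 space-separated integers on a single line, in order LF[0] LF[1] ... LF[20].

Answer: 1 9 10 12 11 0 17 13 2 14 4 5 18 15 19 6 7 3 20 16 8

Derivation:
Char counts: '$':1, 'a':3, 'c':2, 'e':3, 'i':1, 'o':2, 'r':4, 's':1, 't':3, 'x':1
C (first-col start): C('$')=0, C('a')=1, C('c')=4, C('e')=6, C('i')=9, C('o')=10, C('r')=12, C('s')=16, C('t')=17, C('x')=20
L[0]='a': occ=0, LF[0]=C('a')+0=1+0=1
L[1]='i': occ=0, LF[1]=C('i')+0=9+0=9
L[2]='o': occ=0, LF[2]=C('o')+0=10+0=10
L[3]='r': occ=0, LF[3]=C('r')+0=12+0=12
L[4]='o': occ=1, LF[4]=C('o')+1=10+1=11
L[5]='$': occ=0, LF[5]=C('$')+0=0+0=0
L[6]='t': occ=0, LF[6]=C('t')+0=17+0=17
L[7]='r': occ=1, LF[7]=C('r')+1=12+1=13
L[8]='a': occ=1, LF[8]=C('a')+1=1+1=2
L[9]='r': occ=2, LF[9]=C('r')+2=12+2=14
L[10]='c': occ=0, LF[10]=C('c')+0=4+0=4
L[11]='c': occ=1, LF[11]=C('c')+1=4+1=5
L[12]='t': occ=1, LF[12]=C('t')+1=17+1=18
L[13]='r': occ=3, LF[13]=C('r')+3=12+3=15
L[14]='t': occ=2, LF[14]=C('t')+2=17+2=19
L[15]='e': occ=0, LF[15]=C('e')+0=6+0=6
L[16]='e': occ=1, LF[16]=C('e')+1=6+1=7
L[17]='a': occ=2, LF[17]=C('a')+2=1+2=3
L[18]='x': occ=0, LF[18]=C('x')+0=20+0=20
L[19]='s': occ=0, LF[19]=C('s')+0=16+0=16
L[20]='e': occ=2, LF[20]=C('e')+2=6+2=8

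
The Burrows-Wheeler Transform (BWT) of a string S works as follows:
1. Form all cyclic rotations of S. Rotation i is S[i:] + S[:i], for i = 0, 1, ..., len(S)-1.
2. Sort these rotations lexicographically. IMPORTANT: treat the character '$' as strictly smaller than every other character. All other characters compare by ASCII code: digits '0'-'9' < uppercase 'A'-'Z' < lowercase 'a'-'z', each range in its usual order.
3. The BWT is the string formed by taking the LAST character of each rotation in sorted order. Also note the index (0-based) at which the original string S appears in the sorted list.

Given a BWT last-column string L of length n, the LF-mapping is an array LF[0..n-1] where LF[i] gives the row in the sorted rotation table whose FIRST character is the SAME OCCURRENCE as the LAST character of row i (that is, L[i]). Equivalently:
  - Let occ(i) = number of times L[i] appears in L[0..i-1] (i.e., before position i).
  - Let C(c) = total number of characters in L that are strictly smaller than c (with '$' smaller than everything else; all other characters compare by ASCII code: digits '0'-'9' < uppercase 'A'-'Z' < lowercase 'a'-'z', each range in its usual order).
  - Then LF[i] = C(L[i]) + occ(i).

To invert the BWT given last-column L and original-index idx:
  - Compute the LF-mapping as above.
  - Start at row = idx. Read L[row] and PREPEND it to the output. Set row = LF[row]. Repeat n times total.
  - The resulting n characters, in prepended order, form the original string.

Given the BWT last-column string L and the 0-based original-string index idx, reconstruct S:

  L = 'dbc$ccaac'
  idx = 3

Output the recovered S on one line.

Answer: bacccacd$

Derivation:
LF mapping: 8 3 4 0 5 6 1 2 7
Walk LF starting at row 3, prepending L[row]:
  step 1: row=3, L[3]='$', prepend. Next row=LF[3]=0
  step 2: row=0, L[0]='d', prepend. Next row=LF[0]=8
  step 3: row=8, L[8]='c', prepend. Next row=LF[8]=7
  step 4: row=7, L[7]='a', prepend. Next row=LF[7]=2
  step 5: row=2, L[2]='c', prepend. Next row=LF[2]=4
  step 6: row=4, L[4]='c', prepend. Next row=LF[4]=5
  step 7: row=5, L[5]='c', prepend. Next row=LF[5]=6
  step 8: row=6, L[6]='a', prepend. Next row=LF[6]=1
  step 9: row=1, L[1]='b', prepend. Next row=LF[1]=3
Reversed output: bacccacd$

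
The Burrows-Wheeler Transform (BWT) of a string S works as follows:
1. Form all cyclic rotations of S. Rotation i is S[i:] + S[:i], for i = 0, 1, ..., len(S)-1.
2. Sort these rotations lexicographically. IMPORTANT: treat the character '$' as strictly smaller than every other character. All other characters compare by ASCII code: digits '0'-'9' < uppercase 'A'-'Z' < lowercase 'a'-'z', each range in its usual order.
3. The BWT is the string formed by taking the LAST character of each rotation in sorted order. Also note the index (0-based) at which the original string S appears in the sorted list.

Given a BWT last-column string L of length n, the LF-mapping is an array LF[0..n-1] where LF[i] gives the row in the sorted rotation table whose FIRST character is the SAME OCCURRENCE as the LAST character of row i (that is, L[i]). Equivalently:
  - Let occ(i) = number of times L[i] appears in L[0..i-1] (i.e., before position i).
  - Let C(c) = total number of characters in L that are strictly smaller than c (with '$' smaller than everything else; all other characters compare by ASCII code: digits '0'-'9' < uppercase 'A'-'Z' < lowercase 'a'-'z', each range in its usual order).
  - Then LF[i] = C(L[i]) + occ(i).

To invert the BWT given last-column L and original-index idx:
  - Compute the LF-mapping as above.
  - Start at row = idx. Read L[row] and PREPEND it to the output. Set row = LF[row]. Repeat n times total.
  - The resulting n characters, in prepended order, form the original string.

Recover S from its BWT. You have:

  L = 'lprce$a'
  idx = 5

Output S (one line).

Answer: parcel$

Derivation:
LF mapping: 4 5 6 2 3 0 1
Walk LF starting at row 5, prepending L[row]:
  step 1: row=5, L[5]='$', prepend. Next row=LF[5]=0
  step 2: row=0, L[0]='l', prepend. Next row=LF[0]=4
  step 3: row=4, L[4]='e', prepend. Next row=LF[4]=3
  step 4: row=3, L[3]='c', prepend. Next row=LF[3]=2
  step 5: row=2, L[2]='r', prepend. Next row=LF[2]=6
  step 6: row=6, L[6]='a', prepend. Next row=LF[6]=1
  step 7: row=1, L[1]='p', prepend. Next row=LF[1]=5
Reversed output: parcel$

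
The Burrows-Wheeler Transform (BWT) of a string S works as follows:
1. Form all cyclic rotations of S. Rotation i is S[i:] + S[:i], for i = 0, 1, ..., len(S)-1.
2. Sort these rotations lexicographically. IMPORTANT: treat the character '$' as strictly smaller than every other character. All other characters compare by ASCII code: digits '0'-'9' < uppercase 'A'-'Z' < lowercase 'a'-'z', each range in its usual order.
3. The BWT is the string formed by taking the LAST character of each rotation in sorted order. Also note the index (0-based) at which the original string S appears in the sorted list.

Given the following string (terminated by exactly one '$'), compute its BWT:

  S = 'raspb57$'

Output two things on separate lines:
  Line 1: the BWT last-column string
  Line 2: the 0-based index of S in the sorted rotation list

Answer: 7b5rps$a
6

Derivation:
All 8 rotations (rotation i = S[i:]+S[:i]):
  rot[0] = raspb57$
  rot[1] = aspb57$r
  rot[2] = spb57$ra
  rot[3] = pb57$ras
  rot[4] = b57$rasp
  rot[5] = 57$raspb
  rot[6] = 7$raspb5
  rot[7] = $raspb57
Sorted (with $ < everything):
  sorted[0] = $raspb57  (last char: '7')
  sorted[1] = 57$raspb  (last char: 'b')
  sorted[2] = 7$raspb5  (last char: '5')
  sorted[3] = aspb57$r  (last char: 'r')
  sorted[4] = b57$rasp  (last char: 'p')
  sorted[5] = pb57$ras  (last char: 's')
  sorted[6] = raspb57$  (last char: '$')
  sorted[7] = spb57$ra  (last char: 'a')
Last column: 7b5rps$a
Original string S is at sorted index 6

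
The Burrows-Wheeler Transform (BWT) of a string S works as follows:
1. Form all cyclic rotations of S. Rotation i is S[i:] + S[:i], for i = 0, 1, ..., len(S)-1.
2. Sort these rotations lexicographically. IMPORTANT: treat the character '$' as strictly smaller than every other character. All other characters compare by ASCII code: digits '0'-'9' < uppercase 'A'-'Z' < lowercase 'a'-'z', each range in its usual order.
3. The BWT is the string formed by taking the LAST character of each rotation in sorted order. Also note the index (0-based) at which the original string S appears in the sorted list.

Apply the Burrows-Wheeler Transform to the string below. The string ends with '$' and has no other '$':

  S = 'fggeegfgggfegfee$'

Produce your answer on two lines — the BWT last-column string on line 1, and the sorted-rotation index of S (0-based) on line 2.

Answer: eefgfegg$ggegefgf
8

Derivation:
All 17 rotations (rotation i = S[i:]+S[:i]):
  rot[0] = fggeegfgggfegfee$
  rot[1] = ggeegfgggfegfee$f
  rot[2] = geegfgggfegfee$fg
  rot[3] = eegfgggfegfee$fgg
  rot[4] = egfgggfegfee$fgge
  rot[5] = gfgggfegfee$fggee
  rot[6] = fgggfegfee$fggeeg
  rot[7] = gggfegfee$fggeegf
  rot[8] = ggfegfee$fggeegfg
  rot[9] = gfegfee$fggeegfgg
  rot[10] = fegfee$fggeegfggg
  rot[11] = egfee$fggeegfgggf
  rot[12] = gfee$fggeegfgggfe
  rot[13] = fee$fggeegfgggfeg
  rot[14] = ee$fggeegfgggfegf
  rot[15] = e$fggeegfgggfegfe
  rot[16] = $fggeegfgggfegfee
Sorted (with $ < everything):
  sorted[0] = $fggeegfgggfegfee  (last char: 'e')
  sorted[1] = e$fggeegfgggfegfe  (last char: 'e')
  sorted[2] = ee$fggeegfgggfegf  (last char: 'f')
  sorted[3] = eegfgggfegfee$fgg  (last char: 'g')
  sorted[4] = egfee$fggeegfgggf  (last char: 'f')
  sorted[5] = egfgggfegfee$fgge  (last char: 'e')
  sorted[6] = fee$fggeegfgggfeg  (last char: 'g')
  sorted[7] = fegfee$fggeegfggg  (last char: 'g')
  sorted[8] = fggeegfgggfegfee$  (last char: '$')
  sorted[9] = fgggfegfee$fggeeg  (last char: 'g')
  sorted[10] = geegfgggfegfee$fg  (last char: 'g')
  sorted[11] = gfee$fggeegfgggfe  (last char: 'e')
  sorted[12] = gfegfee$fggeegfgg  (last char: 'g')
  sorted[13] = gfgggfegfee$fggee  (last char: 'e')
  sorted[14] = ggeegfgggfegfee$f  (last char: 'f')
  sorted[15] = ggfegfee$fggeegfg  (last char: 'g')
  sorted[16] = gggfegfee$fggeegf  (last char: 'f')
Last column: eefgfegg$ggegefgf
Original string S is at sorted index 8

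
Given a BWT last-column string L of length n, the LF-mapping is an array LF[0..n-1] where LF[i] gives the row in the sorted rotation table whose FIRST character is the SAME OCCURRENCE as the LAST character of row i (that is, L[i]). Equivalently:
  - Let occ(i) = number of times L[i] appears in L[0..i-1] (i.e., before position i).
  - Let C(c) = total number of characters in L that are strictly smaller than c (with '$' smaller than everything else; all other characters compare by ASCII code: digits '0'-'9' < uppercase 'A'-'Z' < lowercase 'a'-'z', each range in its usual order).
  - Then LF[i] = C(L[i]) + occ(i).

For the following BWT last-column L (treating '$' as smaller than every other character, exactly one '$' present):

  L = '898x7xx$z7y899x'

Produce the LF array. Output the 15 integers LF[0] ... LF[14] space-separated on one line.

Char counts: '$':1, '7':2, '8':3, '9':3, 'x':4, 'y':1, 'z':1
C (first-col start): C('$')=0, C('7')=1, C('8')=3, C('9')=6, C('x')=9, C('y')=13, C('z')=14
L[0]='8': occ=0, LF[0]=C('8')+0=3+0=3
L[1]='9': occ=0, LF[1]=C('9')+0=6+0=6
L[2]='8': occ=1, LF[2]=C('8')+1=3+1=4
L[3]='x': occ=0, LF[3]=C('x')+0=9+0=9
L[4]='7': occ=0, LF[4]=C('7')+0=1+0=1
L[5]='x': occ=1, LF[5]=C('x')+1=9+1=10
L[6]='x': occ=2, LF[6]=C('x')+2=9+2=11
L[7]='$': occ=0, LF[7]=C('$')+0=0+0=0
L[8]='z': occ=0, LF[8]=C('z')+0=14+0=14
L[9]='7': occ=1, LF[9]=C('7')+1=1+1=2
L[10]='y': occ=0, LF[10]=C('y')+0=13+0=13
L[11]='8': occ=2, LF[11]=C('8')+2=3+2=5
L[12]='9': occ=1, LF[12]=C('9')+1=6+1=7
L[13]='9': occ=2, LF[13]=C('9')+2=6+2=8
L[14]='x': occ=3, LF[14]=C('x')+3=9+3=12

Answer: 3 6 4 9 1 10 11 0 14 2 13 5 7 8 12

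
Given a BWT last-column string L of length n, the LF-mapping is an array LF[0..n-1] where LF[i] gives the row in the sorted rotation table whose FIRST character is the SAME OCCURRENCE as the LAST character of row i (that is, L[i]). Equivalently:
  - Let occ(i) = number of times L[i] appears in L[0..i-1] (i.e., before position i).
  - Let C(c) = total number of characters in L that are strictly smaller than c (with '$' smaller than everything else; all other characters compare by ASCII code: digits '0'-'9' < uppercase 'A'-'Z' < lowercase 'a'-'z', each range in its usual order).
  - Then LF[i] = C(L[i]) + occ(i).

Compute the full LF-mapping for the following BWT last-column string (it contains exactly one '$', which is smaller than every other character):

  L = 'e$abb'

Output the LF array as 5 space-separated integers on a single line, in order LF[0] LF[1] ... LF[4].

Char counts: '$':1, 'a':1, 'b':2, 'e':1
C (first-col start): C('$')=0, C('a')=1, C('b')=2, C('e')=4
L[0]='e': occ=0, LF[0]=C('e')+0=4+0=4
L[1]='$': occ=0, LF[1]=C('$')+0=0+0=0
L[2]='a': occ=0, LF[2]=C('a')+0=1+0=1
L[3]='b': occ=0, LF[3]=C('b')+0=2+0=2
L[4]='b': occ=1, LF[4]=C('b')+1=2+1=3

Answer: 4 0 1 2 3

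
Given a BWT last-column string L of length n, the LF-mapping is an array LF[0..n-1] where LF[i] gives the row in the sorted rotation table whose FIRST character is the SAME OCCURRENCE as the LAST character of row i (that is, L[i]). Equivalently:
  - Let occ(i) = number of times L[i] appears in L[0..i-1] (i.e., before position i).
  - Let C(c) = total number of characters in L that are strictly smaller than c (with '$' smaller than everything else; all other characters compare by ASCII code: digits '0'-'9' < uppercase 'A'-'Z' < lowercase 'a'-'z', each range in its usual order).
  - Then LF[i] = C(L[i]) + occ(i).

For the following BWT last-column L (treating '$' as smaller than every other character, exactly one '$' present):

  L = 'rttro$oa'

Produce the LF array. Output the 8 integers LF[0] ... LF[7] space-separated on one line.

Answer: 4 6 7 5 2 0 3 1

Derivation:
Char counts: '$':1, 'a':1, 'o':2, 'r':2, 't':2
C (first-col start): C('$')=0, C('a')=1, C('o')=2, C('r')=4, C('t')=6
L[0]='r': occ=0, LF[0]=C('r')+0=4+0=4
L[1]='t': occ=0, LF[1]=C('t')+0=6+0=6
L[2]='t': occ=1, LF[2]=C('t')+1=6+1=7
L[3]='r': occ=1, LF[3]=C('r')+1=4+1=5
L[4]='o': occ=0, LF[4]=C('o')+0=2+0=2
L[5]='$': occ=0, LF[5]=C('$')+0=0+0=0
L[6]='o': occ=1, LF[6]=C('o')+1=2+1=3
L[7]='a': occ=0, LF[7]=C('a')+0=1+0=1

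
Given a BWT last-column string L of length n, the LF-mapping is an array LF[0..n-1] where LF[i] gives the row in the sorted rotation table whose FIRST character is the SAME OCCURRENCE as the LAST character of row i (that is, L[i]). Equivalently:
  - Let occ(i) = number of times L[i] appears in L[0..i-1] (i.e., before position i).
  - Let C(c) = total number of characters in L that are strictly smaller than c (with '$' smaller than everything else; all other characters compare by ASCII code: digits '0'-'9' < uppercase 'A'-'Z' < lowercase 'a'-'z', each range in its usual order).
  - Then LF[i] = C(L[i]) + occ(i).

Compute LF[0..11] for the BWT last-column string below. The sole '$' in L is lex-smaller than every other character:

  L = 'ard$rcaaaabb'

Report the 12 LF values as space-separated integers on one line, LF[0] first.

Answer: 1 10 9 0 11 8 2 3 4 5 6 7

Derivation:
Char counts: '$':1, 'a':5, 'b':2, 'c':1, 'd':1, 'r':2
C (first-col start): C('$')=0, C('a')=1, C('b')=6, C('c')=8, C('d')=9, C('r')=10
L[0]='a': occ=0, LF[0]=C('a')+0=1+0=1
L[1]='r': occ=0, LF[1]=C('r')+0=10+0=10
L[2]='d': occ=0, LF[2]=C('d')+0=9+0=9
L[3]='$': occ=0, LF[3]=C('$')+0=0+0=0
L[4]='r': occ=1, LF[4]=C('r')+1=10+1=11
L[5]='c': occ=0, LF[5]=C('c')+0=8+0=8
L[6]='a': occ=1, LF[6]=C('a')+1=1+1=2
L[7]='a': occ=2, LF[7]=C('a')+2=1+2=3
L[8]='a': occ=3, LF[8]=C('a')+3=1+3=4
L[9]='a': occ=4, LF[9]=C('a')+4=1+4=5
L[10]='b': occ=0, LF[10]=C('b')+0=6+0=6
L[11]='b': occ=1, LF[11]=C('b')+1=6+1=7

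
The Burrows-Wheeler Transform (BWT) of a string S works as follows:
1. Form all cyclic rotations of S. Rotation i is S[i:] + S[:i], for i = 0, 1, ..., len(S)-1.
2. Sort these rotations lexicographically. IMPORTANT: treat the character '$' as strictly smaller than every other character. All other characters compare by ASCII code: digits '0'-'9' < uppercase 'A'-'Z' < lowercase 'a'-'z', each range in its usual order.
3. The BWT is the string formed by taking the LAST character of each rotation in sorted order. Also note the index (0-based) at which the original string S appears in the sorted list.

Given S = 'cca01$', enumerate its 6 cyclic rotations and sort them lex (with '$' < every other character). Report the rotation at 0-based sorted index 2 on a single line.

Answer: 1$cca0

Derivation:
All 6 rotations (rotation i = S[i:]+S[:i]):
  rot[0] = cca01$
  rot[1] = ca01$c
  rot[2] = a01$cc
  rot[3] = 01$cca
  rot[4] = 1$cca0
  rot[5] = $cca01
Sorted (with $ < everything):
  sorted[0] = $cca01
  sorted[1] = 01$cca
  sorted[2] = 1$cca0
  sorted[3] = a01$cc
  sorted[4] = ca01$c
  sorted[5] = cca01$
sorted[2] = 1$cca0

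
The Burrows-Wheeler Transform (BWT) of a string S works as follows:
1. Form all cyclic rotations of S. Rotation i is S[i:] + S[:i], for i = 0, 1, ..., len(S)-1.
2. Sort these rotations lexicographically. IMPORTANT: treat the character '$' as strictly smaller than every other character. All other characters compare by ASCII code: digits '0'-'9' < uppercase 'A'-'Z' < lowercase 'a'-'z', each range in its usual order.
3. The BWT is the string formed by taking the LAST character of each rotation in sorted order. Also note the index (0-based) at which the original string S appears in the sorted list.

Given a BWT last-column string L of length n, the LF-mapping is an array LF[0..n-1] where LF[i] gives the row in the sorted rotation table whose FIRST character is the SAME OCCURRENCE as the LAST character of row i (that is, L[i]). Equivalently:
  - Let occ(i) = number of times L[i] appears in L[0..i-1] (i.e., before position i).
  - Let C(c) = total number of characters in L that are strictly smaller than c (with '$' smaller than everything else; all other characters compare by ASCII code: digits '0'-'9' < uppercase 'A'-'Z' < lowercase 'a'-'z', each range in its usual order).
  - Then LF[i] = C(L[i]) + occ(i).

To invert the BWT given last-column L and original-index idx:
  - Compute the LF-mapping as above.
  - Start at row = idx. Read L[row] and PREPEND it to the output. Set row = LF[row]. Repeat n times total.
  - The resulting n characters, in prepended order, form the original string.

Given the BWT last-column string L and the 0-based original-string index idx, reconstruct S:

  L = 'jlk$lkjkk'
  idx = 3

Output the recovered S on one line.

LF mapping: 1 7 3 0 8 4 2 5 6
Walk LF starting at row 3, prepending L[row]:
  step 1: row=3, L[3]='$', prepend. Next row=LF[3]=0
  step 2: row=0, L[0]='j', prepend. Next row=LF[0]=1
  step 3: row=1, L[1]='l', prepend. Next row=LF[1]=7
  step 4: row=7, L[7]='k', prepend. Next row=LF[7]=5
  step 5: row=5, L[5]='k', prepend. Next row=LF[5]=4
  step 6: row=4, L[4]='l', prepend. Next row=LF[4]=8
  step 7: row=8, L[8]='k', prepend. Next row=LF[8]=6
  step 8: row=6, L[6]='j', prepend. Next row=LF[6]=2
  step 9: row=2, L[2]='k', prepend. Next row=LF[2]=3
Reversed output: kjklkklj$

Answer: kjklkklj$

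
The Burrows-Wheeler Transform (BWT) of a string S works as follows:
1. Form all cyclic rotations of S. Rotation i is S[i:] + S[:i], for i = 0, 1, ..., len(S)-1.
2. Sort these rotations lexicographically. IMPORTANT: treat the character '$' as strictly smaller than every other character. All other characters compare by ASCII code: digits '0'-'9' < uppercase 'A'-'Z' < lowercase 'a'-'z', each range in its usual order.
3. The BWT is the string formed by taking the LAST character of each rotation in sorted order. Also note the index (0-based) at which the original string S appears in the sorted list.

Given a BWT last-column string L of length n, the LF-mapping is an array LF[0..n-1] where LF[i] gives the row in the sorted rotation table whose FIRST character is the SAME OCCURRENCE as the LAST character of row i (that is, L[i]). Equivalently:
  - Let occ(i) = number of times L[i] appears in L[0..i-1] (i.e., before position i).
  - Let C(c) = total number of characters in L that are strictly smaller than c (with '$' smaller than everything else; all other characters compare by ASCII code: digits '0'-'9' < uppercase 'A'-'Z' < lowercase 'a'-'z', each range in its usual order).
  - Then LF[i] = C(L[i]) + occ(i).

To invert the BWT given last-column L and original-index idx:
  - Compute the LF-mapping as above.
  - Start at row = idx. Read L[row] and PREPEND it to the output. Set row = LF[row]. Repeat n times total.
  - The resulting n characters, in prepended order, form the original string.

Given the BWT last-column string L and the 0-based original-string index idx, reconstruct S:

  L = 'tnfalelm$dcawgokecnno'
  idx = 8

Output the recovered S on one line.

LF mapping: 19 14 8 1 11 6 12 13 0 5 3 2 20 9 17 10 7 4 15 16 18
Walk LF starting at row 8, prepending L[row]:
  step 1: row=8, L[8]='$', prepend. Next row=LF[8]=0
  step 2: row=0, L[0]='t', prepend. Next row=LF[0]=19
  step 3: row=19, L[19]='n', prepend. Next row=LF[19]=16
  step 4: row=16, L[16]='e', prepend. Next row=LF[16]=7
  step 5: row=7, L[7]='m', prepend. Next row=LF[7]=13
  step 6: row=13, L[13]='g', prepend. Next row=LF[13]=9
  step 7: row=9, L[9]='d', prepend. Next row=LF[9]=5
  step 8: row=5, L[5]='e', prepend. Next row=LF[5]=6
  step 9: row=6, L[6]='l', prepend. Next row=LF[6]=12
  step 10: row=12, L[12]='w', prepend. Next row=LF[12]=20
  step 11: row=20, L[20]='o', prepend. Next row=LF[20]=18
  step 12: row=18, L[18]='n', prepend. Next row=LF[18]=15
  step 13: row=15, L[15]='k', prepend. Next row=LF[15]=10
  step 14: row=10, L[10]='c', prepend. Next row=LF[10]=3
  step 15: row=3, L[3]='a', prepend. Next row=LF[3]=1
  step 16: row=1, L[1]='n', prepend. Next row=LF[1]=14
  step 17: row=14, L[14]='o', prepend. Next row=LF[14]=17
  step 18: row=17, L[17]='c', prepend. Next row=LF[17]=4
  step 19: row=4, L[4]='l', prepend. Next row=LF[4]=11
  step 20: row=11, L[11]='a', prepend. Next row=LF[11]=2
  step 21: row=2, L[2]='f', prepend. Next row=LF[2]=8
Reversed output: falconacknowledgment$

Answer: falconacknowledgment$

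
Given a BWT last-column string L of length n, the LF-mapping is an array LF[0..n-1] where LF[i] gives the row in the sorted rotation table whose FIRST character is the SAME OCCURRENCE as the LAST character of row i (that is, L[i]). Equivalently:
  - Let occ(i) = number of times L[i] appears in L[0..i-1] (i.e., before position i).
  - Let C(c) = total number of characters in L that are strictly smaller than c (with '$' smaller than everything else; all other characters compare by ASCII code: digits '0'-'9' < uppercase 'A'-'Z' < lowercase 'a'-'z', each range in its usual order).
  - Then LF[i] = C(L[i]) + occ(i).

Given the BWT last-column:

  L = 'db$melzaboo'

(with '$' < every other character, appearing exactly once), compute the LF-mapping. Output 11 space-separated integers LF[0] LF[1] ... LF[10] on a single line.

Char counts: '$':1, 'a':1, 'b':2, 'd':1, 'e':1, 'l':1, 'm':1, 'o':2, 'z':1
C (first-col start): C('$')=0, C('a')=1, C('b')=2, C('d')=4, C('e')=5, C('l')=6, C('m')=7, C('o')=8, C('z')=10
L[0]='d': occ=0, LF[0]=C('d')+0=4+0=4
L[1]='b': occ=0, LF[1]=C('b')+0=2+0=2
L[2]='$': occ=0, LF[2]=C('$')+0=0+0=0
L[3]='m': occ=0, LF[3]=C('m')+0=7+0=7
L[4]='e': occ=0, LF[4]=C('e')+0=5+0=5
L[5]='l': occ=0, LF[5]=C('l')+0=6+0=6
L[6]='z': occ=0, LF[6]=C('z')+0=10+0=10
L[7]='a': occ=0, LF[7]=C('a')+0=1+0=1
L[8]='b': occ=1, LF[8]=C('b')+1=2+1=3
L[9]='o': occ=0, LF[9]=C('o')+0=8+0=8
L[10]='o': occ=1, LF[10]=C('o')+1=8+1=9

Answer: 4 2 0 7 5 6 10 1 3 8 9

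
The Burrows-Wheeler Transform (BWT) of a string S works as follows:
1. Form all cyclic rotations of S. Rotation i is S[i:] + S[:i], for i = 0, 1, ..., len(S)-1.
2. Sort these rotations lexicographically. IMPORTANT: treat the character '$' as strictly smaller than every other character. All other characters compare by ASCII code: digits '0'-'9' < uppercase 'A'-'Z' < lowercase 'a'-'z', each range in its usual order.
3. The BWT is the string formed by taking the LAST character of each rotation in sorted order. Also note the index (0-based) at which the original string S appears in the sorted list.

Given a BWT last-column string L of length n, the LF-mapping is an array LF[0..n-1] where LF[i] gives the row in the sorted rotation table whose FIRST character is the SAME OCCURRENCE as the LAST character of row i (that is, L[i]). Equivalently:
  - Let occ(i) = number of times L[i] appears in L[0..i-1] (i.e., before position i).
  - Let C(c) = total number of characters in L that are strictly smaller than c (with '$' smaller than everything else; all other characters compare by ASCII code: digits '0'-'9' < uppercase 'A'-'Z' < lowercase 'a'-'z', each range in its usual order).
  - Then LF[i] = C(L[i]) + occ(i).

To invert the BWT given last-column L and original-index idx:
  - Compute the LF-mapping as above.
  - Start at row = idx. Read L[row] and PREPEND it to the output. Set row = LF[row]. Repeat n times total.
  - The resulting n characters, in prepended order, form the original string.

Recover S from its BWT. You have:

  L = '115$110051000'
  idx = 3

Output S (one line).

LF mapping: 6 7 11 0 8 9 1 2 12 10 3 4 5
Walk LF starting at row 3, prepending L[row]:
  step 1: row=3, L[3]='$', prepend. Next row=LF[3]=0
  step 2: row=0, L[0]='1', prepend. Next row=LF[0]=6
  step 3: row=6, L[6]='0', prepend. Next row=LF[6]=1
  step 4: row=1, L[1]='1', prepend. Next row=LF[1]=7
  step 5: row=7, L[7]='0', prepend. Next row=LF[7]=2
  step 6: row=2, L[2]='5', prepend. Next row=LF[2]=11
  step 7: row=11, L[11]='0', prepend. Next row=LF[11]=4
  step 8: row=4, L[4]='1', prepend. Next row=LF[4]=8
  step 9: row=8, L[8]='5', prepend. Next row=LF[8]=12
  step 10: row=12, L[12]='0', prepend. Next row=LF[12]=5
  step 11: row=5, L[5]='1', prepend. Next row=LF[5]=9
  step 12: row=9, L[9]='1', prepend. Next row=LF[9]=10
  step 13: row=10, L[10]='0', prepend. Next row=LF[10]=3
Reversed output: 011051050101$

Answer: 011051050101$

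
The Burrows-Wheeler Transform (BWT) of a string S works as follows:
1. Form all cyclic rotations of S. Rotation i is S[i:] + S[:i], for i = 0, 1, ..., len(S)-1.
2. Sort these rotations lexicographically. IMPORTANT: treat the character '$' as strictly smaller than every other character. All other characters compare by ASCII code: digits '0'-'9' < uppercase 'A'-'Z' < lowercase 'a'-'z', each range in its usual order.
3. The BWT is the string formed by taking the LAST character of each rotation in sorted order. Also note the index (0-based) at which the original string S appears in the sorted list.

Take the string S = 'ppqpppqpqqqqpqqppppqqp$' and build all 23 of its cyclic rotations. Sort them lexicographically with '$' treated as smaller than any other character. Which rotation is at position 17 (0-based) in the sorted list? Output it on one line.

All 23 rotations (rotation i = S[i:]+S[:i]):
  rot[0] = ppqpppqpqqqqpqqppppqqp$
  rot[1] = pqpppqpqqqqpqqppppqqp$p
  rot[2] = qpppqpqqqqpqqppppqqp$pp
  rot[3] = pppqpqqqqpqqppppqqp$ppq
  rot[4] = ppqpqqqqpqqppppqqp$ppqp
  rot[5] = pqpqqqqpqqppppqqp$ppqpp
  rot[6] = qpqqqqpqqppppqqp$ppqppp
  rot[7] = pqqqqpqqppppqqp$ppqpppq
  rot[8] = qqqqpqqppppqqp$ppqpppqp
  rot[9] = qqqpqqppppqqp$ppqpppqpq
  rot[10] = qqpqqppppqqp$ppqpppqpqq
  rot[11] = qpqqppppqqp$ppqpppqpqqq
  rot[12] = pqqppppqqp$ppqpppqpqqqq
  rot[13] = qqppppqqp$ppqpppqpqqqqp
  rot[14] = qppppqqp$ppqpppqpqqqqpq
  rot[15] = ppppqqp$ppqpppqpqqqqpqq
  rot[16] = pppqqp$ppqpppqpqqqqpqqp
  rot[17] = ppqqp$ppqpppqpqqqqpqqpp
  rot[18] = pqqp$ppqpppqpqqqqpqqppp
  rot[19] = qqp$ppqpppqpqqqqpqqpppp
  rot[20] = qp$ppqpppqpqqqqpqqppppq
  rot[21] = p$ppqpppqpqqqqpqqppppqq
  rot[22] = $ppqpppqpqqqqpqqppppqqp
Sorted (with $ < everything):
  sorted[0] = $ppqpppqpqqqqpqqppppqqp
  sorted[1] = p$ppqpppqpqqqqpqqppppqq
  sorted[2] = ppppqqp$ppqpppqpqqqqpqq
  sorted[3] = pppqpqqqqpqqppppqqp$ppq
  sorted[4] = pppqqp$ppqpppqpqqqqpqqp
  sorted[5] = ppqpppqpqqqqpqqppppqqp$
  sorted[6] = ppqpqqqqpqqppppqqp$ppqp
  sorted[7] = ppqqp$ppqpppqpqqqqpqqpp
  sorted[8] = pqpppqpqqqqpqqppppqqp$p
  sorted[9] = pqpqqqqpqqppppqqp$ppqpp
  sorted[10] = pqqp$ppqpppqpqqqqpqqppp
  sorted[11] = pqqppppqqp$ppqpppqpqqqq
  sorted[12] = pqqqqpqqppppqqp$ppqpppq
  sorted[13] = qp$ppqpppqpqqqqpqqppppq
  sorted[14] = qppppqqp$ppqpppqpqqqqpq
  sorted[15] = qpppqpqqqqpqqppppqqp$pp
  sorted[16] = qpqqppppqqp$ppqpppqpqqq
  sorted[17] = qpqqqqpqqppppqqp$ppqppp
  sorted[18] = qqp$ppqpppqpqqqqpqqpppp
  sorted[19] = qqppppqqp$ppqpppqpqqqqp
  sorted[20] = qqpqqppppqqp$ppqpppqpqq
  sorted[21] = qqqpqqppppqqp$ppqpppqpq
  sorted[22] = qqqqpqqppppqqp$ppqpppqp
sorted[17] = qpqqqqpqqppppqqp$ppqppp

Answer: qpqqqqpqqppppqqp$ppqppp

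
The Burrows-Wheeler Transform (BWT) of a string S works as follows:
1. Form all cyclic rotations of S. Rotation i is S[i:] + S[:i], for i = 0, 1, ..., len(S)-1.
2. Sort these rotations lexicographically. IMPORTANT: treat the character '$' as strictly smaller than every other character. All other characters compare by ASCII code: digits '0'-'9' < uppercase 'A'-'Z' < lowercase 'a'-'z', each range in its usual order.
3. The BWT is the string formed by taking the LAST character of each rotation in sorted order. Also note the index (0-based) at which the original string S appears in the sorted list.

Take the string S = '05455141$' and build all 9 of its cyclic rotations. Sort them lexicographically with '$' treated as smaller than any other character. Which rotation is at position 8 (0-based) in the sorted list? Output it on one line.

Answer: 55141$054

Derivation:
All 9 rotations (rotation i = S[i:]+S[:i]):
  rot[0] = 05455141$
  rot[1] = 5455141$0
  rot[2] = 455141$05
  rot[3] = 55141$054
  rot[4] = 5141$0545
  rot[5] = 141$05455
  rot[6] = 41$054551
  rot[7] = 1$0545514
  rot[8] = $05455141
Sorted (with $ < everything):
  sorted[0] = $05455141
  sorted[1] = 05455141$
  sorted[2] = 1$0545514
  sorted[3] = 141$05455
  sorted[4] = 41$054551
  sorted[5] = 455141$05
  sorted[6] = 5141$0545
  sorted[7] = 5455141$0
  sorted[8] = 55141$054
sorted[8] = 55141$054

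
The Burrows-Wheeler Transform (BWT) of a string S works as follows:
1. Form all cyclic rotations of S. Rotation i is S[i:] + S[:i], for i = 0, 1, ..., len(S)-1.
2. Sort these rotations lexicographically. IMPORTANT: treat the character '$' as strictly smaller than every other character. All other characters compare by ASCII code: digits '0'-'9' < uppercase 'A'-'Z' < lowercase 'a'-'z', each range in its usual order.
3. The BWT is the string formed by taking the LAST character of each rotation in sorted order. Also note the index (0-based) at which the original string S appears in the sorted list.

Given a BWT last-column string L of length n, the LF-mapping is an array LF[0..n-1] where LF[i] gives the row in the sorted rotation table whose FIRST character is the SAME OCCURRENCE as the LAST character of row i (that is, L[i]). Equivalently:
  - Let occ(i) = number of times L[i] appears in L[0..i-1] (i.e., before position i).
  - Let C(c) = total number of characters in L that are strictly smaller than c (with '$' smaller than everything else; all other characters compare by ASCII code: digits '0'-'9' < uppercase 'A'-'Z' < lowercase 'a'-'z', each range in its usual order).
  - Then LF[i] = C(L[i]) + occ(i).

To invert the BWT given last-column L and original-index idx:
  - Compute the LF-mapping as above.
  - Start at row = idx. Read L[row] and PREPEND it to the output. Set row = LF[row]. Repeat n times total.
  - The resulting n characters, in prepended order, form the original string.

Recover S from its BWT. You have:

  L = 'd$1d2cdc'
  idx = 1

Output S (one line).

Answer: 12cddcd$

Derivation:
LF mapping: 5 0 1 6 2 3 7 4
Walk LF starting at row 1, prepending L[row]:
  step 1: row=1, L[1]='$', prepend. Next row=LF[1]=0
  step 2: row=0, L[0]='d', prepend. Next row=LF[0]=5
  step 3: row=5, L[5]='c', prepend. Next row=LF[5]=3
  step 4: row=3, L[3]='d', prepend. Next row=LF[3]=6
  step 5: row=6, L[6]='d', prepend. Next row=LF[6]=7
  step 6: row=7, L[7]='c', prepend. Next row=LF[7]=4
  step 7: row=4, L[4]='2', prepend. Next row=LF[4]=2
  step 8: row=2, L[2]='1', prepend. Next row=LF[2]=1
Reversed output: 12cddcd$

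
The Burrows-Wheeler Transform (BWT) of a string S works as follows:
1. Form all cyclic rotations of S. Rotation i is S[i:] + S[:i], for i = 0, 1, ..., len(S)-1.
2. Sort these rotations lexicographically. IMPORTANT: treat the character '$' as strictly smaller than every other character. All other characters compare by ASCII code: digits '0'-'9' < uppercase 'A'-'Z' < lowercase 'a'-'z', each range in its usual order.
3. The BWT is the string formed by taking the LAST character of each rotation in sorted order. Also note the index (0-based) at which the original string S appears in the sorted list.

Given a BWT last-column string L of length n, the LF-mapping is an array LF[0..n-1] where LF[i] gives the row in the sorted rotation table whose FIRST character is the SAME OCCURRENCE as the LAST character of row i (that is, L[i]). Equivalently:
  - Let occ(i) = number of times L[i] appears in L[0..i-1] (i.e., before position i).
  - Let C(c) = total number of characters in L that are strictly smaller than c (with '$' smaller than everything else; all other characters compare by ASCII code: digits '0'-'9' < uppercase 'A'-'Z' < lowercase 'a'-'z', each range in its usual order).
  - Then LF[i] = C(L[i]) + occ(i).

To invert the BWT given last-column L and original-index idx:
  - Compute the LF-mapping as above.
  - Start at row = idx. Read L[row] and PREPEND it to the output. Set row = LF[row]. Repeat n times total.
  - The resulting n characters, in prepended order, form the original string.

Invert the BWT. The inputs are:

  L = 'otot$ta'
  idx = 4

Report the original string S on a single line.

LF mapping: 2 4 3 5 0 6 1
Walk LF starting at row 4, prepending L[row]:
  step 1: row=4, L[4]='$', prepend. Next row=LF[4]=0
  step 2: row=0, L[0]='o', prepend. Next row=LF[0]=2
  step 3: row=2, L[2]='o', prepend. Next row=LF[2]=3
  step 4: row=3, L[3]='t', prepend. Next row=LF[3]=5
  step 5: row=5, L[5]='t', prepend. Next row=LF[5]=6
  step 6: row=6, L[6]='a', prepend. Next row=LF[6]=1
  step 7: row=1, L[1]='t', prepend. Next row=LF[1]=4
Reversed output: tattoo$

Answer: tattoo$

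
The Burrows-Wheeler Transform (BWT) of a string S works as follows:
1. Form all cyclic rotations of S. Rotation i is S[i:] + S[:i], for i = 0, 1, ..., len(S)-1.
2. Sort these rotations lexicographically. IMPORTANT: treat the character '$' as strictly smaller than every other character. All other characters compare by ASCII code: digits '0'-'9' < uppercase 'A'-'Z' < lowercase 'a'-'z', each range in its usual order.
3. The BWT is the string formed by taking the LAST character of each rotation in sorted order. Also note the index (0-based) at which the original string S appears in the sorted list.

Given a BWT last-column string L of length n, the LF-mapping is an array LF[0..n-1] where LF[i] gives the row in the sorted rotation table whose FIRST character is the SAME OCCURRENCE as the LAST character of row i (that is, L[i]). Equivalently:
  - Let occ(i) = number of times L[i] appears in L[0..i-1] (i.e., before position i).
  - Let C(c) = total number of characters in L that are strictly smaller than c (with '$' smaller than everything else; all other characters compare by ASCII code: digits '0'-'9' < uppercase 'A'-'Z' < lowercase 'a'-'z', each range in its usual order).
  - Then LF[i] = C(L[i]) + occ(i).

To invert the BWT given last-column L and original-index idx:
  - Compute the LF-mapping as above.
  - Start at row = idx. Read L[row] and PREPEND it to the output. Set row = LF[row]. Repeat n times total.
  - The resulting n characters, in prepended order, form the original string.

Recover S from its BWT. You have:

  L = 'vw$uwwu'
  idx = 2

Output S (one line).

Answer: uwwwuv$

Derivation:
LF mapping: 3 4 0 1 5 6 2
Walk LF starting at row 2, prepending L[row]:
  step 1: row=2, L[2]='$', prepend. Next row=LF[2]=0
  step 2: row=0, L[0]='v', prepend. Next row=LF[0]=3
  step 3: row=3, L[3]='u', prepend. Next row=LF[3]=1
  step 4: row=1, L[1]='w', prepend. Next row=LF[1]=4
  step 5: row=4, L[4]='w', prepend. Next row=LF[4]=5
  step 6: row=5, L[5]='w', prepend. Next row=LF[5]=6
  step 7: row=6, L[6]='u', prepend. Next row=LF[6]=2
Reversed output: uwwwuv$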